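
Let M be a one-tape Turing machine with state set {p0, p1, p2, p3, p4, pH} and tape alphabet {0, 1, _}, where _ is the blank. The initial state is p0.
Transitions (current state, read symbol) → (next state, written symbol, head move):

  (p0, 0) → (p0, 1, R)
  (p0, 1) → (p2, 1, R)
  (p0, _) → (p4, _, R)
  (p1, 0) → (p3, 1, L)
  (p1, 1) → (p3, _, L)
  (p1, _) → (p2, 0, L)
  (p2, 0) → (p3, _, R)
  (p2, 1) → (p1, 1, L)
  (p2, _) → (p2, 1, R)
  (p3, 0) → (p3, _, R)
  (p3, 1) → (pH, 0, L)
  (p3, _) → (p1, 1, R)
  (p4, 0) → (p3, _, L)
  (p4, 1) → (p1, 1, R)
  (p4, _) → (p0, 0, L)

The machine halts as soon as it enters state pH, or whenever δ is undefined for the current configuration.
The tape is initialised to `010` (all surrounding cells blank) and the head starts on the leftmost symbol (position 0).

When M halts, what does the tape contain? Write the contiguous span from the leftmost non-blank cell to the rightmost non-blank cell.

1_001010

state=p0 head=0 tape=___[0]10__   (p0,0)→(p0,1,R)
state=p0 head=1 tape=___1[1]0__   (p0,1)→(p2,1,R)
state=p2 head=2 tape=___11[0]__   (p2,0)→(p3,_,R)
state=p3 head=3 tape=___11_[_]_   (p3,_)→(p1,1,R)
state=p1 head=4 tape=___11_1[_]   (p1,_)→(p2,0,L)
state=p2 head=3 tape=___11_[1]0   (p2,1)→(p1,1,L)
state=p1 head=2 tape=___11[_]10   (p1,_)→(p2,0,L)
state=p2 head=1 tape=___1[1]010   (p2,1)→(p1,1,L)
state=p1 head=0 tape=___[1]1010   (p1,1)→(p3,_,L)
state=p3 head=-1 tape=__[_]_1010   (p3,_)→(p1,1,R)
state=p1 head=0 tape=__1[_]1010   (p1,_)→(p2,0,L)
state=p2 head=-1 tape=__[1]01010   (p2,1)→(p1,1,L)
state=p1 head=-2 tape=_[_]101010   (p1,_)→(p2,0,L)
state=p2 head=-3 tape=[_]0101010   (p2,_)→(p2,1,R)
state=p2 head=-2 tape=1[0]101010   (p2,0)→(p3,_,R)
state=p3 head=-1 tape=1_[1]01010   (p3,1)→(pH,0,L)
state=pH head=-2 tape=1[_]001010
The non-blank tape span at halt is 1_001010.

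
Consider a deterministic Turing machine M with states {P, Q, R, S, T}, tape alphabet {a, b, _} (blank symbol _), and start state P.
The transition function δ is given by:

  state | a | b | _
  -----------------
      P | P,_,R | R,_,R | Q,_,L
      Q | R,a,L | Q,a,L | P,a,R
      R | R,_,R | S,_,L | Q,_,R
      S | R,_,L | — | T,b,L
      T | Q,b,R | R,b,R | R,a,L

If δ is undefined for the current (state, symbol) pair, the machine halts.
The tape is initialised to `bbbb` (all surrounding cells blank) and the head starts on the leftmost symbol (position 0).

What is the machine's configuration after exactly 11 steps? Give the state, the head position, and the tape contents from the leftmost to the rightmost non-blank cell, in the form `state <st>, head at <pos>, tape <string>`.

state Q, head at -1, tape ab_bb

state=P head=0 tape=__[b]bbb   (P,b)→(R,_,R)
state=R head=1 tape=___[b]bb   (R,b)→(S,_,L)
state=S head=0 tape=__[_]_bb   (S,_)→(T,b,L)
state=T head=-1 tape=_[_]b_bb   (T,_)→(R,a,L)
state=R head=-2 tape=[_]ab_bb   (R,_)→(Q,_,R)
state=Q head=-1 tape=_[a]b_bb   (Q,a)→(R,a,L)
state=R head=-2 tape=[_]ab_bb   (R,_)→(Q,_,R)
state=Q head=-1 tape=_[a]b_bb   (Q,a)→(R,a,L)
state=R head=-2 tape=[_]ab_bb   (R,_)→(Q,_,R)
state=Q head=-1 tape=_[a]b_bb   (Q,a)→(R,a,L)
state=R head=-2 tape=[_]ab_bb   (R,_)→(Q,_,R)
state=Q head=-1 tape=_[a]b_bb
After 11 steps: state Q, head at -1, tape ab_bb.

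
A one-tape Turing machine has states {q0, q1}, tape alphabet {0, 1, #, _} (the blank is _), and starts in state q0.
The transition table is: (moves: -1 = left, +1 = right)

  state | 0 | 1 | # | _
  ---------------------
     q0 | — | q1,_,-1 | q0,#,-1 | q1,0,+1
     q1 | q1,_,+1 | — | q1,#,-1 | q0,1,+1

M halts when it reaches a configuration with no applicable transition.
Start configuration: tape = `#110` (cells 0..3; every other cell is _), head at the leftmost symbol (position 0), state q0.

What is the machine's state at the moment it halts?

state=q0 head=0 tape=__[#]110   (q0,#)→(q0,#,-1)
state=q0 head=-1 tape=_[_]#110   (q0,_)→(q1,0,+1)
state=q1 head=0 tape=_0[#]110   (q1,#)→(q1,#,-1)
state=q1 head=-1 tape=_[0]#110   (q1,0)→(q1,_,+1)
state=q1 head=0 tape=__[#]110   (q1,#)→(q1,#,-1)
state=q1 head=-1 tape=_[_]#110   (q1,_)→(q0,1,+1)
state=q0 head=0 tape=_1[#]110   (q0,#)→(q0,#,-1)
state=q0 head=-1 tape=_[1]#110   (q0,1)→(q1,_,-1)
state=q1 head=-2 tape=[_]_#110   (q1,_)→(q0,1,+1)
state=q0 head=-1 tape=1[_]#110   (q0,_)→(q1,0,+1)
state=q1 head=0 tape=10[#]110   (q1,#)→(q1,#,-1)
state=q1 head=-1 tape=1[0]#110   (q1,0)→(q1,_,+1)
state=q1 head=0 tape=1_[#]110   (q1,#)→(q1,#,-1)
state=q1 head=-1 tape=1[_]#110   (q1,_)→(q0,1,+1)
state=q0 head=0 tape=11[#]110   (q0,#)→(q0,#,-1)
state=q0 head=-1 tape=1[1]#110   (q0,1)→(q1,_,-1)
state=q1 head=-2 tape=[1]_#110
No transition is defined for (q1, 1); M halts in state q1.

q1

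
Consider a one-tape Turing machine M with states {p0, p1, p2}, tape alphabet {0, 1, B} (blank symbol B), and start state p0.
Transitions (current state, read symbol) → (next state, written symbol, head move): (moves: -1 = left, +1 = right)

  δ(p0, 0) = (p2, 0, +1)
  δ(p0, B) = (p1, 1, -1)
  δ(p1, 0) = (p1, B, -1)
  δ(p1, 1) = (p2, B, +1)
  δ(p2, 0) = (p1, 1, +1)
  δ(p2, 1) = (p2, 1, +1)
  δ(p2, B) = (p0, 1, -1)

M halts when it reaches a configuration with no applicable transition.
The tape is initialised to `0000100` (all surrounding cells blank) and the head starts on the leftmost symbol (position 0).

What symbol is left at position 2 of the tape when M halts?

1

state=p0 head=0 tape=B[0]000100   (p0,0)→(p2,0,+1)
state=p2 head=1 tape=B0[0]00100   (p2,0)→(p1,1,+1)
state=p1 head=2 tape=B01[0]0100   (p1,0)→(p1,B,-1)
state=p1 head=1 tape=B0[1]B0100   (p1,1)→(p2,B,+1)
state=p2 head=2 tape=B0B[B]0100   (p2,B)→(p0,1,-1)
state=p0 head=1 tape=B0[B]10100   (p0,B)→(p1,1,-1)
state=p1 head=0 tape=B[0]110100   (p1,0)→(p1,B,-1)
state=p1 head=-1 tape=[B]B110100
Cell 2 holds 1 when M halts.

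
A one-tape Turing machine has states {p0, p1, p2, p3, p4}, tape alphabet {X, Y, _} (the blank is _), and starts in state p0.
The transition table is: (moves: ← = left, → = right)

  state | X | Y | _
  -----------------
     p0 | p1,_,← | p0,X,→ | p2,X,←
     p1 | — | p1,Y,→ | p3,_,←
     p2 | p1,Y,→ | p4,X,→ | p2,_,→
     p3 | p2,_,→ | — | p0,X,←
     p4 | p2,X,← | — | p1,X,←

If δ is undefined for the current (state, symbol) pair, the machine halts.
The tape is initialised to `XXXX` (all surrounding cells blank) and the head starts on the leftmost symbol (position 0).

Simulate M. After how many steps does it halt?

6

p0 | ____[X]XXX   read X → write _, move ←, go to p1
p1 | ___[_]_XXX   read _ → write _, move ←, go to p3
p3 | __[_]__XXX   read _ → write X, move ←, go to p0
p0 | _[_]X__XXX   read _ → write X, move ←, go to p2
p2 | [_]XX__XXX   read _ → write _, move →, go to p2
p2 | _[X]X__XXX   read X → write Y, move →, go to p1
p1 | _Y[X]__XXX
M halts after 6 transitions.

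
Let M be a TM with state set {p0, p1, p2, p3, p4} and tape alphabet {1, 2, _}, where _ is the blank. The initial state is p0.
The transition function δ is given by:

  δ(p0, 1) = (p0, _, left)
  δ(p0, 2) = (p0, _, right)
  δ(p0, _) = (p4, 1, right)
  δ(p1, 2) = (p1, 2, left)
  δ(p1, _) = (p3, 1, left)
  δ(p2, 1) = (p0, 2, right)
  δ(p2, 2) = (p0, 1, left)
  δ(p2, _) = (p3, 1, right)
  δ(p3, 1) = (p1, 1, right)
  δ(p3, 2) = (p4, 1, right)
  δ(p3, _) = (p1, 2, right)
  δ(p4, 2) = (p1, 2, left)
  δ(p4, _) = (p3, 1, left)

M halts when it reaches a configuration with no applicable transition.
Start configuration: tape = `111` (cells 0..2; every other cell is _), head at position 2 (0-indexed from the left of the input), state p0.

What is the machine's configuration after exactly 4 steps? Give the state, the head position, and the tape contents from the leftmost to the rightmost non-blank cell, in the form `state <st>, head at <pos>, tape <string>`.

state p4, head at 0, tape 1

p0 | _11[1]   read 1 → write _, move left, go to p0
p0 | _1[1]_   read 1 → write _, move left, go to p0
p0 | _[1]__   read 1 → write _, move left, go to p0
p0 | [_]___   read _ → write 1, move right, go to p4
p4 | 1[_]__
After 4 steps: state p4, head at 0, tape 1.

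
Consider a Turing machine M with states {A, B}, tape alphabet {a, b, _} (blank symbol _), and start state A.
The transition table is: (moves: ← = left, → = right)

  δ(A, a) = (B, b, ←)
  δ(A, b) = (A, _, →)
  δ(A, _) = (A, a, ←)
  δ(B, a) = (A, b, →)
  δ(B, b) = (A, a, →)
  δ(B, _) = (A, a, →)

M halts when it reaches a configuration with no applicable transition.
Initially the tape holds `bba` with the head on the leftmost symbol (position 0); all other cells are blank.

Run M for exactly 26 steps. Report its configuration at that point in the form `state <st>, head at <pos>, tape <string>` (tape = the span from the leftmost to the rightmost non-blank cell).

state A, head at 4, tape abaab

state=A head=0 tape=[b]ba__   (A,b)→(A,_,→)
state=A head=1 tape=_[b]a__   (A,b)→(A,_,→)
state=A head=2 tape=__[a]__   (A,a)→(B,b,←)
state=B head=1 tape=_[_]b__   (B,_)→(A,a,→)
state=A head=2 tape=_a[b]__   (A,b)→(A,_,→)
state=A head=3 tape=_a_[_]_   (A,_)→(A,a,←)
state=A head=2 tape=_a[_]a_   (A,_)→(A,a,←)
state=A head=1 tape=_[a]aa_   (A,a)→(B,b,←)
state=B head=0 tape=[_]baa_   (B,_)→(A,a,→)
state=A head=1 tape=a[b]aa_   (A,b)→(A,_,→)
state=A head=2 tape=a_[a]a_   (A,a)→(B,b,←)
state=B head=1 tape=a[_]ba_   (B,_)→(A,a,→)
state=A head=2 tape=aa[b]a_   (A,b)→(A,_,→)
state=A head=3 tape=aa_[a]_   (A,a)→(B,b,←)
state=B head=2 tape=aa[_]b_   (B,_)→(A,a,→)
state=A head=3 tape=aaa[b]_   (A,b)→(A,_,→)
state=A head=4 tape=aaa_[_]   (A,_)→(A,a,←)
state=A head=3 tape=aaa[_]a   (A,_)→(A,a,←)
state=A head=2 tape=aa[a]aa   (A,a)→(B,b,←)
state=B head=1 tape=a[a]baa   (B,a)→(A,b,→)
state=A head=2 tape=ab[b]aa   (A,b)→(A,_,→)
state=A head=3 tape=ab_[a]a   (A,a)→(B,b,←)
state=B head=2 tape=ab[_]ba   (B,_)→(A,a,→)
state=A head=3 tape=aba[b]a   (A,b)→(A,_,→)
state=A head=4 tape=aba_[a]   (A,a)→(B,b,←)
state=B head=3 tape=aba[_]b   (B,_)→(A,a,→)
state=A head=4 tape=abaa[b]
After 26 steps: state A, head at 4, tape abaab.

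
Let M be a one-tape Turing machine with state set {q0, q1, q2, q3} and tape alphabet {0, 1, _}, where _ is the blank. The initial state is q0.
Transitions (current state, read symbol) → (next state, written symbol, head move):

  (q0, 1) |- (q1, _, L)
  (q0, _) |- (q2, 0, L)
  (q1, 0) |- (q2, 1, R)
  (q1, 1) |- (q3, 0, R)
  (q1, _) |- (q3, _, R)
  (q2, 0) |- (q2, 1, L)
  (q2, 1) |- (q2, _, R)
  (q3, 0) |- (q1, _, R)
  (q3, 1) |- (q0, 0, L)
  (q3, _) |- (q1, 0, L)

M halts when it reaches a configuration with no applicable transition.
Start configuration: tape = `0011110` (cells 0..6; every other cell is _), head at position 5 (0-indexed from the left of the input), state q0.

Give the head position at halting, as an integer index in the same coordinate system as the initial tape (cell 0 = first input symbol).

5

state=q0 head=5 tape=00111[1]0   (q0,1)→(q1,_,L)
state=q1 head=4 tape=0011[1]_0   (q1,1)→(q3,0,R)
state=q3 head=5 tape=00110[_]0   (q3,_)→(q1,0,L)
state=q1 head=4 tape=0011[0]00   (q1,0)→(q2,1,R)
state=q2 head=5 tape=00111[0]0   (q2,0)→(q2,1,L)
state=q2 head=4 tape=0011[1]10   (q2,1)→(q2,_,R)
state=q2 head=5 tape=0011_[1]0   (q2,1)→(q2,_,R)
state=q2 head=6 tape=0011__[0]   (q2,0)→(q2,1,L)
state=q2 head=5 tape=0011_[_]1
At halt the head is at cell 5.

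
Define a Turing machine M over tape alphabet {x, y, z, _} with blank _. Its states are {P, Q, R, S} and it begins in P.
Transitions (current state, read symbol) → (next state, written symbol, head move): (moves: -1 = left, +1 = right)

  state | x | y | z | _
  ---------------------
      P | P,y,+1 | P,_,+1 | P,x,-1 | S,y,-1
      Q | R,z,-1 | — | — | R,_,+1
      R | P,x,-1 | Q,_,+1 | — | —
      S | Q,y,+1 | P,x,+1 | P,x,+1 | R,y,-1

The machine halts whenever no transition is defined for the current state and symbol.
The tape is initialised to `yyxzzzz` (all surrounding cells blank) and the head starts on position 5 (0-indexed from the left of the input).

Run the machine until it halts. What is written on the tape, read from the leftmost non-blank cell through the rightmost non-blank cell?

P | yyxzz[z]z___   read z → write x, move -1, go to P
P | yyxz[z]xz___   read z → write x, move -1, go to P
P | yyx[z]xxz___   read z → write x, move -1, go to P
P | yy[x]xxxz___   read x → write y, move +1, go to P
P | yyy[x]xxz___   read x → write y, move +1, go to P
P | yyyy[x]xz___   read x → write y, move +1, go to P
P | yyyyy[x]z___   read x → write y, move +1, go to P
P | yyyyyy[z]___   read z → write x, move -1, go to P
P | yyyyy[y]x___   read y → write _, move +1, go to P
P | yyyyy_[x]___   read x → write y, move +1, go to P
P | yyyyy_y[_]__   read _ → write y, move -1, go to S
S | yyyyy_[y]y__   read y → write x, move +1, go to P
P | yyyyy_x[y]__   read y → write _, move +1, go to P
P | yyyyy_x_[_]_   read _ → write y, move -1, go to S
S | yyyyy_x[_]y_   read _ → write y, move -1, go to R
R | yyyyy_[x]yy_   read x → write x, move -1, go to P
P | yyyyy[_]xyy_   read _ → write y, move -1, go to S
S | yyyy[y]yxyy_   read y → write x, move +1, go to P
P | yyyyx[y]xyy_   read y → write _, move +1, go to P
P | yyyyx_[x]yy_   read x → write y, move +1, go to P
P | yyyyx_y[y]y_   read y → write _, move +1, go to P
P | yyyyx_y_[y]_   read y → write _, move +1, go to P
P | yyyyx_y__[_]   read _ → write y, move -1, go to S
S | yyyyx_y_[_]y   read _ → write y, move -1, go to R
R | yyyyx_y[_]yy
The non-blank tape span at halt is yyyyx_y_yy.

yyyyx_y_yy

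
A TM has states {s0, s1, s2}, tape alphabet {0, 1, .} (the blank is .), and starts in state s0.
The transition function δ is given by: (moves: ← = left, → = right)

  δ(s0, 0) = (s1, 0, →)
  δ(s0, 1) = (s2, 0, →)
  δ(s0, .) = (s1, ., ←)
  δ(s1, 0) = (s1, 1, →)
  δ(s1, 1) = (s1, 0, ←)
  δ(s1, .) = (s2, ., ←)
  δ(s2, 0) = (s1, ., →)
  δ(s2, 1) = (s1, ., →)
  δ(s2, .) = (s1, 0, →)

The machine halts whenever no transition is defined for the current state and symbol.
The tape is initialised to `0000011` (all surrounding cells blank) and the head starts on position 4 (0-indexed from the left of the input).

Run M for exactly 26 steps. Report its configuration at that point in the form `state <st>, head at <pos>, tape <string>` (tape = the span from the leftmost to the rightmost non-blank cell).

state s2, head at 6, tape 000111

s0 | 0000[0]11.   read 0 → write 0, move →, go to s1
s1 | 00000[1]1.   read 1 → write 0, move ←, go to s1
s1 | 0000[0]01.   read 0 → write 1, move →, go to s1
s1 | 00001[0]1.   read 0 → write 1, move →, go to s1
s1 | 000011[1].   read 1 → write 0, move ←, go to s1
s1 | 00001[1]0.   read 1 → write 0, move ←, go to s1
s1 | 0000[1]00.   read 1 → write 0, move ←, go to s1
s1 | 000[0]000.   read 0 → write 1, move →, go to s1
s1 | 0001[0]00.   read 0 → write 1, move →, go to s1
s1 | 00011[0]0.   read 0 → write 1, move →, go to s1
s1 | 000111[0].   read 0 → write 1, move →, go to s1
s1 | 0001111[.]   read . → write ., move ←, go to s2
s2 | 000111[1].   read 1 → write ., move →, go to s1
s1 | 000111.[.]   read . → write ., move ←, go to s2
s2 | 000111[.].   read . → write 0, move →, go to s1
s1 | 0001110[.]   read . → write ., move ←, go to s2
s2 | 000111[0].   read 0 → write ., move →, go to s1
s1 | 000111.[.]   read . → write ., move ←, go to s2
s2 | 000111[.].   read . → write 0, move →, go to s1
s1 | 0001110[.]   read . → write ., move ←, go to s2
s2 | 000111[0].   read 0 → write ., move →, go to s1
s1 | 000111.[.]   read . → write ., move ←, go to s2
s2 | 000111[.].   read . → write 0, move →, go to s1
s1 | 0001110[.]   read . → write ., move ←, go to s2
s2 | 000111[0].   read 0 → write ., move →, go to s1
s1 | 000111.[.]   read . → write ., move ←, go to s2
s2 | 000111[.].
After 26 steps: state s2, head at 6, tape 000111.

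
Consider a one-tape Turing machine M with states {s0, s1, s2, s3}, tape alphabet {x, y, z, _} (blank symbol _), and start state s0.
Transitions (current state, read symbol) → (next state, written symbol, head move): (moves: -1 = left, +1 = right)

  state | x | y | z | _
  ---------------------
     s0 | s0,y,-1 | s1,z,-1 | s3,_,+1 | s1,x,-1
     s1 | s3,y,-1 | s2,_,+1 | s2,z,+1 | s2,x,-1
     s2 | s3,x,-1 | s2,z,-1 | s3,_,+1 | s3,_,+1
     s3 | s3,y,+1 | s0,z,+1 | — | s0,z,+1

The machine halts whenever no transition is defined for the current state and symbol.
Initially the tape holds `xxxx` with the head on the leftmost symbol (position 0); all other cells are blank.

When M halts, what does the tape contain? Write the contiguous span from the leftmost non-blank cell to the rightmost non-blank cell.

yy___zx

s0 | ___[x]xxx_   read x → write y, move -1, go to s0
s0 | __[_]yxxx_   read _ → write x, move -1, go to s1
s1 | _[_]xyxxx_   read _ → write x, move -1, go to s2
s2 | [_]xxyxxx_   read _ → write _, move +1, go to s3
s3 | _[x]xyxxx_   read x → write y, move +1, go to s3
s3 | _y[x]yxxx_   read x → write y, move +1, go to s3
s3 | _yy[y]xxx_   read y → write z, move +1, go to s0
s0 | _yyz[x]xx_   read x → write y, move -1, go to s0
s0 | _yy[z]yxx_   read z → write _, move +1, go to s3
s3 | _yy_[y]xx_   read y → write z, move +1, go to s0
s0 | _yy_z[x]x_   read x → write y, move -1, go to s0
s0 | _yy_[z]yx_   read z → write _, move +1, go to s3
s3 | _yy__[y]x_   read y → write z, move +1, go to s0
s0 | _yy__z[x]_   read x → write y, move -1, go to s0
s0 | _yy__[z]y_   read z → write _, move +1, go to s3
s3 | _yy___[y]_   read y → write z, move +1, go to s0
s0 | _yy___z[_]   read _ → write x, move -1, go to s1
s1 | _yy___[z]x   read z → write z, move +1, go to s2
s2 | _yy___z[x]   read x → write x, move -1, go to s3
s3 | _yy___[z]x
The non-blank tape span at halt is yy___zx.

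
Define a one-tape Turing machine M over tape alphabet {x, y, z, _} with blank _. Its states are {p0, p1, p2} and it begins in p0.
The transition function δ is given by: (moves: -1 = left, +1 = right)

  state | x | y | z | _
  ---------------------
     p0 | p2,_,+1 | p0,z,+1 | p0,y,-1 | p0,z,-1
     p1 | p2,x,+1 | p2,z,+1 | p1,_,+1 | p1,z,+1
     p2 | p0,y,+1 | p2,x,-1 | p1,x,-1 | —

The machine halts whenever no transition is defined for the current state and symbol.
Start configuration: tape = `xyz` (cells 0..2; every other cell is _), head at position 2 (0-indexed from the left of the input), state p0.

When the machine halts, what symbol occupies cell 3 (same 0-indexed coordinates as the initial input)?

z

p0 | xy[z]_   read z → write y, move -1, go to p0
p0 | x[y]y_   read y → write z, move +1, go to p0
p0 | xz[y]_   read y → write z, move +1, go to p0
p0 | xzz[_]   read _ → write z, move -1, go to p0
p0 | xz[z]z   read z → write y, move -1, go to p0
p0 | x[z]yz   read z → write y, move -1, go to p0
p0 | [x]yyz   read x → write _, move +1, go to p2
p2 | _[y]yz   read y → write x, move -1, go to p2
p2 | [_]xyz
Cell 3 holds z when M halts.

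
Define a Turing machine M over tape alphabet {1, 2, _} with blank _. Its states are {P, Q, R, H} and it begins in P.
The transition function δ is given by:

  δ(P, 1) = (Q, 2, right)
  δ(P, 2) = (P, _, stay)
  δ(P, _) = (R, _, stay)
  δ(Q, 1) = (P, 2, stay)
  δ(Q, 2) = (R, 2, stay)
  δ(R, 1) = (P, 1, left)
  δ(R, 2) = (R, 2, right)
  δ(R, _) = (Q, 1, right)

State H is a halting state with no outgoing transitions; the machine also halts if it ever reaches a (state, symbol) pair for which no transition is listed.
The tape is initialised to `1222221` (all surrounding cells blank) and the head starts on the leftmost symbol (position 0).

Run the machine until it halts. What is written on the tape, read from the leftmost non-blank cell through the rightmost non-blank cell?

2222211

P | [1]222221_   read 1 → write 2, move right, go to Q
Q | 2[2]22221_   read 2 → write 2, move stay, go to R
R | 2[2]22221_   read 2 → write 2, move right, go to R
R | 22[2]2221_   read 2 → write 2, move right, go to R
R | 222[2]221_   read 2 → write 2, move right, go to R
R | 2222[2]21_   read 2 → write 2, move right, go to R
R | 22222[2]1_   read 2 → write 2, move right, go to R
R | 222222[1]_   read 1 → write 1, move left, go to P
P | 22222[2]1_   read 2 → write _, move stay, go to P
P | 22222[_]1_   read _ → write _, move stay, go to R
R | 22222[_]1_   read _ → write 1, move right, go to Q
Q | 222221[1]_   read 1 → write 2, move stay, go to P
P | 222221[2]_   read 2 → write _, move stay, go to P
P | 222221[_]_   read _ → write _, move stay, go to R
R | 222221[_]_   read _ → write 1, move right, go to Q
Q | 2222211[_]
The non-blank tape span at halt is 2222211.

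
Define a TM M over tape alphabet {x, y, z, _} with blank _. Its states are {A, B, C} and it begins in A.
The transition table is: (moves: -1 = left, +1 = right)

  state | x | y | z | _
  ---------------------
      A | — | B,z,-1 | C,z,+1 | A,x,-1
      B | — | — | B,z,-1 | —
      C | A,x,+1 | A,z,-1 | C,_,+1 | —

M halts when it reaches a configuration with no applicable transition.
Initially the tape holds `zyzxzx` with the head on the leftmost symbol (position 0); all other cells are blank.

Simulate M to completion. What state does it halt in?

A

state=A head=0 tape=[z]yzxzx_   (A,z)→(C,z,+1)
state=C head=1 tape=z[y]zxzx_   (C,y)→(A,z,-1)
state=A head=0 tape=[z]zzxzx_   (A,z)→(C,z,+1)
state=C head=1 tape=z[z]zxzx_   (C,z)→(C,_,+1)
state=C head=2 tape=z_[z]xzx_   (C,z)→(C,_,+1)
state=C head=3 tape=z__[x]zx_   (C,x)→(A,x,+1)
state=A head=4 tape=z__x[z]x_   (A,z)→(C,z,+1)
state=C head=5 tape=z__xz[x]_   (C,x)→(A,x,+1)
state=A head=6 tape=z__xzx[_]   (A,_)→(A,x,-1)
state=A head=5 tape=z__xz[x]x
No transition is defined for (A, x); M halts in state A.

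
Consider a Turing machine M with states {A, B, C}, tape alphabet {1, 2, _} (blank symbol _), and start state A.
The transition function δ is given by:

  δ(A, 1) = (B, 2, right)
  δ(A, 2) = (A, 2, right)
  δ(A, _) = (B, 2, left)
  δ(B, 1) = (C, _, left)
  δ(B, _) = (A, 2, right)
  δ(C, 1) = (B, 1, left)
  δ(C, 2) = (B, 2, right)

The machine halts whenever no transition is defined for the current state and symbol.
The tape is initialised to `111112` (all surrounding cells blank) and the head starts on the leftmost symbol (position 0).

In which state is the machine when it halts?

B

A | [1]11112   read 1 → write 2, move right, go to B
B | 2[1]1112   read 1 → write _, move left, go to C
C | [2]_1112   read 2 → write 2, move right, go to B
B | 2[_]1112   read _ → write 2, move right, go to A
A | 22[1]112   read 1 → write 2, move right, go to B
B | 222[1]12   read 1 → write _, move left, go to C
C | 22[2]_12   read 2 → write 2, move right, go to B
B | 222[_]12   read _ → write 2, move right, go to A
A | 2222[1]2   read 1 → write 2, move right, go to B
B | 22222[2]
No transition is defined for (B, 2); M halts in state B.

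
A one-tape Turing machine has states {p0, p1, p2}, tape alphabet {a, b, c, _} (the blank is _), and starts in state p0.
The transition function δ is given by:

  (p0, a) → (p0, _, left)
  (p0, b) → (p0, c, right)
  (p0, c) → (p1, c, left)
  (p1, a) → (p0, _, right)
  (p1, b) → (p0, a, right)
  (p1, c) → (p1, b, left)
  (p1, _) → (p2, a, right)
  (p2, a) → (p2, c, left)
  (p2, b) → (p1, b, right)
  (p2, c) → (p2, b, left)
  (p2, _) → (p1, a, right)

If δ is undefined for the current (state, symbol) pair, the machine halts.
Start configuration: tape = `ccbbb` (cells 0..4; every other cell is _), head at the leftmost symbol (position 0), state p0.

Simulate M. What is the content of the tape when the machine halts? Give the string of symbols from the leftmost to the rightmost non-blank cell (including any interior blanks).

aaccccc

state=p0 head=0 tape=__[c]cbbb_   (p0,c)→(p1,c,left)
state=p1 head=-1 tape=_[_]ccbbb_   (p1,_)→(p2,a,right)
state=p2 head=0 tape=_a[c]cbbb_   (p2,c)→(p2,b,left)
state=p2 head=-1 tape=_[a]bcbbb_   (p2,a)→(p2,c,left)
state=p2 head=-2 tape=[_]cbcbbb_   (p2,_)→(p1,a,right)
state=p1 head=-1 tape=a[c]bcbbb_   (p1,c)→(p1,b,left)
state=p1 head=-2 tape=[a]bbcbbb_   (p1,a)→(p0,_,right)
state=p0 head=-1 tape=_[b]bcbbb_   (p0,b)→(p0,c,right)
state=p0 head=0 tape=_c[b]cbbb_   (p0,b)→(p0,c,right)
state=p0 head=1 tape=_cc[c]bbb_   (p0,c)→(p1,c,left)
state=p1 head=0 tape=_c[c]cbbb_   (p1,c)→(p1,b,left)
state=p1 head=-1 tape=_[c]bcbbb_   (p1,c)→(p1,b,left)
state=p1 head=-2 tape=[_]bbcbbb_   (p1,_)→(p2,a,right)
state=p2 head=-1 tape=a[b]bcbbb_   (p2,b)→(p1,b,right)
state=p1 head=0 tape=ab[b]cbbb_   (p1,b)→(p0,a,right)
state=p0 head=1 tape=aba[c]bbb_   (p0,c)→(p1,c,left)
state=p1 head=0 tape=ab[a]cbbb_   (p1,a)→(p0,_,right)
state=p0 head=1 tape=ab_[c]bbb_   (p0,c)→(p1,c,left)
state=p1 head=0 tape=ab[_]cbbb_   (p1,_)→(p2,a,right)
state=p2 head=1 tape=aba[c]bbb_   (p2,c)→(p2,b,left)
state=p2 head=0 tape=ab[a]bbbb_   (p2,a)→(p2,c,left)
state=p2 head=-1 tape=a[b]cbbbb_   (p2,b)→(p1,b,right)
state=p1 head=0 tape=ab[c]bbbb_   (p1,c)→(p1,b,left)
state=p1 head=-1 tape=a[b]bbbbb_   (p1,b)→(p0,a,right)
state=p0 head=0 tape=aa[b]bbbb_   (p0,b)→(p0,c,right)
state=p0 head=1 tape=aac[b]bbb_   (p0,b)→(p0,c,right)
state=p0 head=2 tape=aacc[b]bb_   (p0,b)→(p0,c,right)
state=p0 head=3 tape=aaccc[b]b_   (p0,b)→(p0,c,right)
state=p0 head=4 tape=aacccc[b]_   (p0,b)→(p0,c,right)
state=p0 head=5 tape=aaccccc[_]
The non-blank tape span at halt is aaccccc.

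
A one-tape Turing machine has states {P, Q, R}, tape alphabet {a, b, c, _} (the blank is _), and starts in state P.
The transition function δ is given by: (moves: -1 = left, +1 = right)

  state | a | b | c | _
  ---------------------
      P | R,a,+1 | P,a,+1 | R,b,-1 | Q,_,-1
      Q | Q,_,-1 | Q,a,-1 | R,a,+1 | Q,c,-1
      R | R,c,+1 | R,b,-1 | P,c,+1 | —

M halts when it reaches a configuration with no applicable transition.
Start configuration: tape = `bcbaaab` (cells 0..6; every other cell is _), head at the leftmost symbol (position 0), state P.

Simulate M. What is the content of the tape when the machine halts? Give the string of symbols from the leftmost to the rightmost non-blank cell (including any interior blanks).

P | [b]cbaaab_   read b → write a, move +1, go to P
P | a[c]baaab_   read c → write b, move -1, go to R
R | [a]bbaaab_   read a → write c, move +1, go to R
R | c[b]baaab_   read b → write b, move -1, go to R
R | [c]bbaaab_   read c → write c, move +1, go to P
P | c[b]baaab_   read b → write a, move +1, go to P
P | ca[b]aaab_   read b → write a, move +1, go to P
P | caa[a]aab_   read a → write a, move +1, go to R
R | caaa[a]ab_   read a → write c, move +1, go to R
R | caaac[a]b_   read a → write c, move +1, go to R
R | caaacc[b]_   read b → write b, move -1, go to R
R | caaac[c]b_   read c → write c, move +1, go to P
P | caaacc[b]_   read b → write a, move +1, go to P
P | caaacca[_]   read _ → write _, move -1, go to Q
Q | caaacc[a]_   read a → write _, move -1, go to Q
Q | caaac[c]__   read c → write a, move +1, go to R
R | caaaca[_]_
The non-blank tape span at halt is caaaca.

caaaca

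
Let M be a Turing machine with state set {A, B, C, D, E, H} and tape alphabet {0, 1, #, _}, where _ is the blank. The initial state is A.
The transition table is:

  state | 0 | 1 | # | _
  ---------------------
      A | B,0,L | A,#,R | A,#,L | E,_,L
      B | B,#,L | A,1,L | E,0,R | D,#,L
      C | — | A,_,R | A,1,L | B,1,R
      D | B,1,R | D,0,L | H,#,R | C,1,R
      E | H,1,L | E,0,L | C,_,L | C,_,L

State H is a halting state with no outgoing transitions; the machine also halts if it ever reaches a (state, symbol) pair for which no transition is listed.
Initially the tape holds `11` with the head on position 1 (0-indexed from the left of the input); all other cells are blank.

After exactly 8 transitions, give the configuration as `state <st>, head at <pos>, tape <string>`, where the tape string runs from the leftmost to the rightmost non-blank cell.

A | _1[1]_   read 1 → write #, move R, go to A
A | _1#[_]   read _ → write _, move L, go to E
E | _1[#]_   read # → write _, move L, go to C
C | _[1]__   read 1 → write _, move R, go to A
A | __[_]_   read _ → write _, move L, go to E
E | _[_]__   read _ → write _, move L, go to C
C | [_]___   read _ → write 1, move R, go to B
B | 1[_]__   read _ → write #, move L, go to D
D | [1]#__
After 8 steps: state D, head at -1, tape 1#.

state D, head at -1, tape 1#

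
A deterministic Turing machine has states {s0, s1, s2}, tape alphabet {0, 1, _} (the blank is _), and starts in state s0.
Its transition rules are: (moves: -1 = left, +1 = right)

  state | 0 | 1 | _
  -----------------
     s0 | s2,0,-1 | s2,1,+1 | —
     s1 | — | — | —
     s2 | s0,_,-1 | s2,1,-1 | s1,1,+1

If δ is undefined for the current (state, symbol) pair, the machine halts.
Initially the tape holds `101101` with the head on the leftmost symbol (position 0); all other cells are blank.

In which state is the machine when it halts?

s1

state=s0 head=0 tape=[1]01101   (s0,1)→(s2,1,+1)
state=s2 head=1 tape=1[0]1101   (s2,0)→(s0,_,-1)
state=s0 head=0 tape=[1]_1101   (s0,1)→(s2,1,+1)
state=s2 head=1 tape=1[_]1101   (s2,_)→(s1,1,+1)
state=s1 head=2 tape=11[1]101
No transition is defined for (s1, 1); M halts in state s1.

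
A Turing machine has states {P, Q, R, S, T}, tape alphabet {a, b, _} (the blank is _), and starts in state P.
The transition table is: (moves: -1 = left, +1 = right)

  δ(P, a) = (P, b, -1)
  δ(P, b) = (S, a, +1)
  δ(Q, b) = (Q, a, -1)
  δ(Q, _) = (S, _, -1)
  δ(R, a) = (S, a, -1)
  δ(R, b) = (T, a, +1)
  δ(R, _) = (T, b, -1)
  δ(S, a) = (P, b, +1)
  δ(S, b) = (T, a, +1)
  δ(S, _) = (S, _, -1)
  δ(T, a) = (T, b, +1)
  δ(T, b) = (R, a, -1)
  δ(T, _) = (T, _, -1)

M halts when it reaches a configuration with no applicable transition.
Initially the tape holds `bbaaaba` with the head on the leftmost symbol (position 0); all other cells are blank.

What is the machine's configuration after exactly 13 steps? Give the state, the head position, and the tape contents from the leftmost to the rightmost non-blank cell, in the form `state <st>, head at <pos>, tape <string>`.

state T, head at 7, tape aabbaab

state=P head=0 tape=[b]baaaba_   (P,b)→(S,a,+1)
state=S head=1 tape=a[b]aaaba_   (S,b)→(T,a,+1)
state=T head=2 tape=aa[a]aaba_   (T,a)→(T,b,+1)
state=T head=3 tape=aab[a]aba_   (T,a)→(T,b,+1)
state=T head=4 tape=aabb[a]ba_   (T,a)→(T,b,+1)
state=T head=5 tape=aabbb[b]a_   (T,b)→(R,a,-1)
state=R head=4 tape=aabb[b]aa_   (R,b)→(T,a,+1)
state=T head=5 tape=aabba[a]a_   (T,a)→(T,b,+1)
state=T head=6 tape=aabbab[a]_   (T,a)→(T,b,+1)
state=T head=7 tape=aabbabb[_]   (T,_)→(T,_,-1)
state=T head=6 tape=aabbab[b]_   (T,b)→(R,a,-1)
state=R head=5 tape=aabba[b]a_   (R,b)→(T,a,+1)
state=T head=6 tape=aabbaa[a]_   (T,a)→(T,b,+1)
state=T head=7 tape=aabbaab[_]
After 13 steps: state T, head at 7, tape aabbaab.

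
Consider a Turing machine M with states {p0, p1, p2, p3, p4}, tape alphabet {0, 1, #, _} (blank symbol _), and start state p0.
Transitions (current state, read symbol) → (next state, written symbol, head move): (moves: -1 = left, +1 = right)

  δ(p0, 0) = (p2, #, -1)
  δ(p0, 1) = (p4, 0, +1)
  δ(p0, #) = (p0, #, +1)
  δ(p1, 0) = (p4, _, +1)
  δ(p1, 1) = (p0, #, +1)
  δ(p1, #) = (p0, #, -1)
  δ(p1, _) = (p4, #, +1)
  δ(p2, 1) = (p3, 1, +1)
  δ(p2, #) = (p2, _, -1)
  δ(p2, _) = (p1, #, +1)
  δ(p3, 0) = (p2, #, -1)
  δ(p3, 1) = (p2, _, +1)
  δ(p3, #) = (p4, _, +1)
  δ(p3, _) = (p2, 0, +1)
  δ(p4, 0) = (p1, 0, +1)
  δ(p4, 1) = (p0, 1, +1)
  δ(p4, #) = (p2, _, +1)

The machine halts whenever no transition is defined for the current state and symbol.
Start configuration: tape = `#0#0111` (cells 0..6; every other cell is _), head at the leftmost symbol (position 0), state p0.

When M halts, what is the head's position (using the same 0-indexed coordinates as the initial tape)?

state=p0 head=0 tape=_[#]0#0111_   (p0,#)→(p0,#,+1)
state=p0 head=1 tape=_#[0]#0111_   (p0,0)→(p2,#,-1)
state=p2 head=0 tape=_[#]##0111_   (p2,#)→(p2,_,-1)
state=p2 head=-1 tape=[_]_##0111_   (p2,_)→(p1,#,+1)
state=p1 head=0 tape=#[_]##0111_   (p1,_)→(p4,#,+1)
state=p4 head=1 tape=##[#]#0111_   (p4,#)→(p2,_,+1)
state=p2 head=2 tape=##_[#]0111_   (p2,#)→(p2,_,-1)
state=p2 head=1 tape=##[_]_0111_   (p2,_)→(p1,#,+1)
state=p1 head=2 tape=###[_]0111_   (p1,_)→(p4,#,+1)
state=p4 head=3 tape=####[0]111_   (p4,0)→(p1,0,+1)
state=p1 head=4 tape=####0[1]11_   (p1,1)→(p0,#,+1)
state=p0 head=5 tape=####0#[1]1_   (p0,1)→(p4,0,+1)
state=p4 head=6 tape=####0#0[1]_   (p4,1)→(p0,1,+1)
state=p0 head=7 tape=####0#01[_]
At halt the head is at cell 7.

7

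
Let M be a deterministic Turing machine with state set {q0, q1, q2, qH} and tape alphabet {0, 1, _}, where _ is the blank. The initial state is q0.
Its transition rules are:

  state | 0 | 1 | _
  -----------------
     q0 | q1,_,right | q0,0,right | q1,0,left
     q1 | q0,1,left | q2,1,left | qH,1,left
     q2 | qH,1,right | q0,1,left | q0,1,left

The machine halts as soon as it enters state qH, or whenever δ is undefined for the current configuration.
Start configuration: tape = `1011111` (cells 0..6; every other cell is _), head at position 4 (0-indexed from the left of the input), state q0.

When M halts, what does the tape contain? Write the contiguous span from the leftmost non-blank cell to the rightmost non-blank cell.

1010000_1

state=q0 head=4 tape=1011[1]11__   (q0,1)→(q0,0,right)
state=q0 head=5 tape=10110[1]1__   (q0,1)→(q0,0,right)
state=q0 head=6 tape=101100[1]__   (q0,1)→(q0,0,right)
state=q0 head=7 tape=1011000[_]_   (q0,_)→(q1,0,left)
state=q1 head=6 tape=101100[0]0_   (q1,0)→(q0,1,left)
state=q0 head=5 tape=10110[0]10_   (q0,0)→(q1,_,right)
state=q1 head=6 tape=10110_[1]0_   (q1,1)→(q2,1,left)
state=q2 head=5 tape=10110[_]10_   (q2,_)→(q0,1,left)
state=q0 head=4 tape=1011[0]110_   (q0,0)→(q1,_,right)
state=q1 head=5 tape=1011_[1]10_   (q1,1)→(q2,1,left)
state=q2 head=4 tape=1011[_]110_   (q2,_)→(q0,1,left)
state=q0 head=3 tape=101[1]1110_   (q0,1)→(q0,0,right)
state=q0 head=4 tape=1010[1]110_   (q0,1)→(q0,0,right)
state=q0 head=5 tape=10100[1]10_   (q0,1)→(q0,0,right)
state=q0 head=6 tape=101000[1]0_   (q0,1)→(q0,0,right)
state=q0 head=7 tape=1010000[0]_   (q0,0)→(q1,_,right)
state=q1 head=8 tape=1010000_[_]   (q1,_)→(qH,1,left)
state=qH head=7 tape=1010000[_]1
The non-blank tape span at halt is 1010000_1.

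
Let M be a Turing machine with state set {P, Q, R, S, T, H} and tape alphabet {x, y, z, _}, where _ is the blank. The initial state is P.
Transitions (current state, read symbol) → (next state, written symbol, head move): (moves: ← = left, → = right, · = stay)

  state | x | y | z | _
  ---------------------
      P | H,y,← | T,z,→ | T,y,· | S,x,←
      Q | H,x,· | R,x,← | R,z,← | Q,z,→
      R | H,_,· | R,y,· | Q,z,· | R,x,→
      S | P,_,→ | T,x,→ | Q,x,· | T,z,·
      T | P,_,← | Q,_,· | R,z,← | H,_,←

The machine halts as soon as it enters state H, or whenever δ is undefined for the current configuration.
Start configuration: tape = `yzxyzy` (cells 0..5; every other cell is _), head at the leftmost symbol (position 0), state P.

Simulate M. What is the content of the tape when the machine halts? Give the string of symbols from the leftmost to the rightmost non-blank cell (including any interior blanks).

P | _[y]zxyzy   read y → write z, move →, go to T
T | _z[z]xyzy   read z → write z, move ←, go to R
R | _[z]zxyzy   read z → write z, move ·, go to Q
Q | _[z]zxyzy   read z → write z, move ←, go to R
R | [_]zzxyzy   read _ → write x, move →, go to R
R | x[z]zxyzy   read z → write z, move ·, go to Q
Q | x[z]zxyzy   read z → write z, move ←, go to R
R | [x]zzxyzy   read x → write _, move ·, go to H
H | [_]zzxyzy
The non-blank tape span at halt is zzxyzy.

zzxyzy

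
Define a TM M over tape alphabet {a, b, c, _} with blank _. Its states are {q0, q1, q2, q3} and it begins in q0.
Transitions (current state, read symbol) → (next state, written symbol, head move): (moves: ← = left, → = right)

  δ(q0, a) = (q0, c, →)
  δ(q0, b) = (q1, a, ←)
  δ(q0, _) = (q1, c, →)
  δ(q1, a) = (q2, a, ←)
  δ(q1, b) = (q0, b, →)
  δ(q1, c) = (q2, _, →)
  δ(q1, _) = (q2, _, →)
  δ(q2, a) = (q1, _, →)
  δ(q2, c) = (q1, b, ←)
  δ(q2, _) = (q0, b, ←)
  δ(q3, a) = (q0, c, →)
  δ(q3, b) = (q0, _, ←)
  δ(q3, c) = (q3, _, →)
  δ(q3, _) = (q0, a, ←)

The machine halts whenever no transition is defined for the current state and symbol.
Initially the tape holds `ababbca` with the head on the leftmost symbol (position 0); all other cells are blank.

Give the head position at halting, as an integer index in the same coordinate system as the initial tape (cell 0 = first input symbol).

5

q0 | [a]babbca   read a → write c, move →, go to q0
q0 | c[b]abbca   read b → write a, move ←, go to q1
q1 | [c]aabbca   read c → write _, move →, go to q2
q2 | _[a]abbca   read a → write _, move →, go to q1
q1 | __[a]bbca   read a → write a, move ←, go to q2
q2 | _[_]abbca   read _ → write b, move ←, go to q0
q0 | [_]babbca   read _ → write c, move →, go to q1
q1 | c[b]abbca   read b → write b, move →, go to q0
q0 | cb[a]bbca   read a → write c, move →, go to q0
q0 | cbc[b]bca   read b → write a, move ←, go to q1
q1 | cb[c]abca   read c → write _, move →, go to q2
q2 | cb_[a]bca   read a → write _, move →, go to q1
q1 | cb__[b]ca   read b → write b, move →, go to q0
q0 | cb__b[c]a
At halt the head is at cell 5.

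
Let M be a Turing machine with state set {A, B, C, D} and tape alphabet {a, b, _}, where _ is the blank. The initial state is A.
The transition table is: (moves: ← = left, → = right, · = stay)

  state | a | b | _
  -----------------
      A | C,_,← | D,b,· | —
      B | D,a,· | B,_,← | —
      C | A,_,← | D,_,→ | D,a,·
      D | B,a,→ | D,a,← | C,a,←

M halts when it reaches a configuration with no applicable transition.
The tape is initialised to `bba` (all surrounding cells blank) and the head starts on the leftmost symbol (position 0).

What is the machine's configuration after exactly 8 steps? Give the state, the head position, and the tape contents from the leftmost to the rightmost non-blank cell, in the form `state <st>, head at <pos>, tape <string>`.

state=A head=0 tape=__[b]ba   (A,b)→(D,b,·)
state=D head=0 tape=__[b]ba   (D,b)→(D,a,←)
state=D head=-1 tape=_[_]aba   (D,_)→(C,a,←)
state=C head=-2 tape=[_]aaba   (C,_)→(D,a,·)
state=D head=-2 tape=[a]aaba   (D,a)→(B,a,→)
state=B head=-1 tape=a[a]aba   (B,a)→(D,a,·)
state=D head=-1 tape=a[a]aba   (D,a)→(B,a,→)
state=B head=0 tape=aa[a]ba   (B,a)→(D,a,·)
state=D head=0 tape=aa[a]ba
After 8 steps: state D, head at 0, tape aaaba.

state D, head at 0, tape aaaba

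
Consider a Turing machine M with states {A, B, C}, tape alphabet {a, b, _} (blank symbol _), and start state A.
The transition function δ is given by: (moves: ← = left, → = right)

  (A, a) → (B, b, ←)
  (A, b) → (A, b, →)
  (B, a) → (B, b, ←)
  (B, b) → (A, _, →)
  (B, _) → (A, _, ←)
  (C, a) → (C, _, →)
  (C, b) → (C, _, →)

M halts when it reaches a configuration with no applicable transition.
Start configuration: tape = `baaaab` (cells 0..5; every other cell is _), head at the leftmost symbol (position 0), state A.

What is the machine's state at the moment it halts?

state=A head=0 tape=[b]aaaab_   (A,b)→(A,b,→)
state=A head=1 tape=b[a]aaab_   (A,a)→(B,b,←)
state=B head=0 tape=[b]baaab_   (B,b)→(A,_,→)
state=A head=1 tape=_[b]aaab_   (A,b)→(A,b,→)
state=A head=2 tape=_b[a]aab_   (A,a)→(B,b,←)
state=B head=1 tape=_[b]baab_   (B,b)→(A,_,→)
state=A head=2 tape=__[b]aab_   (A,b)→(A,b,→)
state=A head=3 tape=__b[a]ab_   (A,a)→(B,b,←)
state=B head=2 tape=__[b]bab_   (B,b)→(A,_,→)
state=A head=3 tape=___[b]ab_   (A,b)→(A,b,→)
state=A head=4 tape=___b[a]b_   (A,a)→(B,b,←)
state=B head=3 tape=___[b]bb_   (B,b)→(A,_,→)
state=A head=4 tape=____[b]b_   (A,b)→(A,b,→)
state=A head=5 tape=____b[b]_   (A,b)→(A,b,→)
state=A head=6 tape=____bb[_]
No transition is defined for (A, _); M halts in state A.

A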